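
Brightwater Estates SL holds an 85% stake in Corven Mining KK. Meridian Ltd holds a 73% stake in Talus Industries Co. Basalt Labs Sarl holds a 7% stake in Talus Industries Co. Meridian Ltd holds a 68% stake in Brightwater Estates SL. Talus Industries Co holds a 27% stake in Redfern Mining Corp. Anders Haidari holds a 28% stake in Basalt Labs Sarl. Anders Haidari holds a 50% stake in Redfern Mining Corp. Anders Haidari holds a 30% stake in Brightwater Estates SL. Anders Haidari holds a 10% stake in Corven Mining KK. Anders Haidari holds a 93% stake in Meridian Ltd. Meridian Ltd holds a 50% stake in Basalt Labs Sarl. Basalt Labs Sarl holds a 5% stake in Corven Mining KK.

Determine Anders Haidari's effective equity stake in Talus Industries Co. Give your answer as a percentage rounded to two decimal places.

Anders reaches Talus along 3 paths.
Via Meridian: 93% × 73% = 67.89%.
Via Basalt: 28% × 7% = 1.96%.
Via Meridian → Basalt: 93% × 50% × 7% = 3.255%.
Total: 67.89% + 1.96% + 3.255% = 73.105%.
Rounded: 73.11%.

73.11%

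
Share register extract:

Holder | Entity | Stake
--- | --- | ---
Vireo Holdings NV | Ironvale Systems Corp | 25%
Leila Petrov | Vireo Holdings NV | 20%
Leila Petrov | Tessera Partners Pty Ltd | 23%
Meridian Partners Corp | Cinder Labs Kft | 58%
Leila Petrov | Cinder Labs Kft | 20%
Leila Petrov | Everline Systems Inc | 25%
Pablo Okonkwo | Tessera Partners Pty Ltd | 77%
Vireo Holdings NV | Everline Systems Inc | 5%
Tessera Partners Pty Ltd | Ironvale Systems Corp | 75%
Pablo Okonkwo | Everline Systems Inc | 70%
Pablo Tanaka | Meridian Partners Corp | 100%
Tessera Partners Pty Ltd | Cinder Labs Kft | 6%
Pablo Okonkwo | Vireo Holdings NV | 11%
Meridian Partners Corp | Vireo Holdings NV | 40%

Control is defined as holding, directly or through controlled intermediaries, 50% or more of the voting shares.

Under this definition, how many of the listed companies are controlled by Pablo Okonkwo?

Pablo Okonkwo holds 77% of Tessera, so Pablo Okonkwo controls Tessera.
Pablo Okonkwo holds 70% of Everline, so Pablo Okonkwo controls Everline.
Tessera holds 75% of Ironvale, so Pablo Okonkwo controls Ironvale.
No other company's threshold is met.
Pablo Okonkwo controls 3 companies.

3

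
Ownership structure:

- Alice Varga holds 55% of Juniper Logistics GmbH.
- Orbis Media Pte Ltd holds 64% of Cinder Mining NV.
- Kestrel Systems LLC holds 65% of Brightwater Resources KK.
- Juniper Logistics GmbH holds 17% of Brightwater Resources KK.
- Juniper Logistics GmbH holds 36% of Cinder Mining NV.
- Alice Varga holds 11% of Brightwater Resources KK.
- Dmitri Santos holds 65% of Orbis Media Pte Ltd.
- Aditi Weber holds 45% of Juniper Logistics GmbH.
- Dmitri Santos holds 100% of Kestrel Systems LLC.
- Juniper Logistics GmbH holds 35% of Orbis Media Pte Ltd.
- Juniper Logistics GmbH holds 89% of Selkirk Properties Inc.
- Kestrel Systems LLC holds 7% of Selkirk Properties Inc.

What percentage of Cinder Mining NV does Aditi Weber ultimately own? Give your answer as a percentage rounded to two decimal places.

26.28%

Aditi reaches Cinder along 2 paths.
Via Juniper: 45% × 36% = 16.2%.
Via Juniper → Orbis: 45% × 35% × 64% = 10.08%.
Total: 16.2% + 10.08% = 26.28%.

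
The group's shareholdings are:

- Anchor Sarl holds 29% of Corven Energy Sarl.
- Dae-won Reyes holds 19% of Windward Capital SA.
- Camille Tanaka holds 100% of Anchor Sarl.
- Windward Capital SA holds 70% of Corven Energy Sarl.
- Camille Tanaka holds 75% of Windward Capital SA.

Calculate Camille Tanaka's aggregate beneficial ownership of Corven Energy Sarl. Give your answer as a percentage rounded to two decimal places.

Camille reaches Corven along 2 paths.
Via Windward: 75% × 70% = 52.5%.
Via Anchor: 100% × 29% = 29%.
Total: 52.5% + 29% = 81.5%.
Rounded: 81.50%.

81.50%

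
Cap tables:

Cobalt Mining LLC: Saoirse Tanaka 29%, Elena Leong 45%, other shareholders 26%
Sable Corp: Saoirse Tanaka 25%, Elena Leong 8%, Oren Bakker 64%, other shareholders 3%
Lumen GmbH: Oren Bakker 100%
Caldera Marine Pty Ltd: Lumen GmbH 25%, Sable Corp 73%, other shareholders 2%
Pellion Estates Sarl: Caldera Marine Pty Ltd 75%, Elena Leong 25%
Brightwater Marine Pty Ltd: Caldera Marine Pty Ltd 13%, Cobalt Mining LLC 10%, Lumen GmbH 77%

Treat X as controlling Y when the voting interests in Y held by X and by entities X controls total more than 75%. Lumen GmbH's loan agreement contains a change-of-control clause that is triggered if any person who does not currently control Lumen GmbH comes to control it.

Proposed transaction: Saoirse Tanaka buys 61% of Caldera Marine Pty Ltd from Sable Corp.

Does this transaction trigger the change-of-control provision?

The purchase adds only to Saoirse's holdings (Sable's stake shrinks), so Saoirse is the only person who could newly come to control Lumen.
Saoirse's largest direct stake is 29% in Cobalt, which does not meet the threshold, so Saoirse controls no company.
Neither Saoirse nor any entity Saoirse controls holds any voting interest in Lumen.
So before the transaction, Saoirse does not control Lumen.
After the purchase, Saoirse holds 61% of Caldera directly, and Sable's stake falls to 12%.
Saoirse's side now holds 61% of Caldera, not > 75%, so Saoirse still does not control Caldera.
After the transaction, neither Saoirse nor any entity Saoirse controls holds a voting interest in Lumen, so Saoirse still does not control it.
No new person acquires control, so the clause is not triggered.

No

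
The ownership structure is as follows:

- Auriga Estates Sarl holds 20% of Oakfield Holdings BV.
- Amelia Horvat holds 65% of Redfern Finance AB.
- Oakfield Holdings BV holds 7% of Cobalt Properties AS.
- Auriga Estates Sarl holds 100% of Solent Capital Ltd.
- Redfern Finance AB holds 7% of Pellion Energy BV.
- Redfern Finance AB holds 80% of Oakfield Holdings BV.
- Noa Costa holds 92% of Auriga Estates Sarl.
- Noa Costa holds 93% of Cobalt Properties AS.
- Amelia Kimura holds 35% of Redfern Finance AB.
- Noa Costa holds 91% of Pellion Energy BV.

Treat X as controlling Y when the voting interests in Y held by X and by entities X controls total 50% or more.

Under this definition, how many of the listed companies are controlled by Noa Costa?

Noa holds 92% of Auriga, so Noa controls Auriga.
Auriga holds 100% of Solent, so Noa controls Solent.
Noa holds 91% of Pellion, so Noa controls Pellion.
Noa holds 93% of Cobalt, so Noa controls Cobalt.
No other company's threshold is met.
Noa controls 4 companies.

4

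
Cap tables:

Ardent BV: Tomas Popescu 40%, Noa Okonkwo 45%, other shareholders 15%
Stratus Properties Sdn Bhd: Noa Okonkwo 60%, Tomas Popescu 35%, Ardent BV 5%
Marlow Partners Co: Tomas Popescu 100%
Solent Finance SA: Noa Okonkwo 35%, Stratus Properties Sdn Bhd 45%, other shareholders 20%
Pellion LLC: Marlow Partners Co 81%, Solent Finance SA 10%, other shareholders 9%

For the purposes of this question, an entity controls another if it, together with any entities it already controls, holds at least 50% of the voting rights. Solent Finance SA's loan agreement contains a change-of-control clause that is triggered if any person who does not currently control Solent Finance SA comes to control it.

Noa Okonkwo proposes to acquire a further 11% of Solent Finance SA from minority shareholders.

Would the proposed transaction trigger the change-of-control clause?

The purchase changes only Noa's holdings, so Noa is the only person who could newly come to control Solent.
Noa holds 60% of Stratus, so Noa controls Stratus.
Noa and Stratus together hold 35% + 45% = 80% of Solent, so Noa controls Solent.
So Noa already controls Solent before the transaction.
After the purchase, Noa's direct stake in Solent rises to 35% + 11% = 46%.
Noa controlled Solent already, so this is not a new person acquiring control; every other person's position is unchanged or reduced.
No new person acquires control, so the clause is not triggered.

No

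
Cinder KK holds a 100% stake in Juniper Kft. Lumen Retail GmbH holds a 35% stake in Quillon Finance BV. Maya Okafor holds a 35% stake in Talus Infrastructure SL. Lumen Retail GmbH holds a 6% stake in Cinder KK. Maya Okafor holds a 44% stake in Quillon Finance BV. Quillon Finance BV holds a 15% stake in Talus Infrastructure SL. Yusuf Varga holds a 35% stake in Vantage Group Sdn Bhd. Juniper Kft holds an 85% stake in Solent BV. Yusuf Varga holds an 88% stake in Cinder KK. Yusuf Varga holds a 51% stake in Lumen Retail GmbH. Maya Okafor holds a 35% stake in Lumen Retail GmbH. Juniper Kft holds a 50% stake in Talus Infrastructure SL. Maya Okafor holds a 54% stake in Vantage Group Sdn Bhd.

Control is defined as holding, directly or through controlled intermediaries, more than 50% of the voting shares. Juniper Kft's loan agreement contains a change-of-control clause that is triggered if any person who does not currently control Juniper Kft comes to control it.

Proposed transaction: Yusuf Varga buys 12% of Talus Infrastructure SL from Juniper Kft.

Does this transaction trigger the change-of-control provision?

No

The purchase adds only to Yusuf's holdings (Juniper's stake shrinks), so Yusuf is the only person who could newly come to control Juniper.
Yusuf holds 51% of Lumen, so Yusuf controls Lumen.
Yusuf and Lumen together hold 88% + 6% = 94% of Cinder, so Yusuf controls Cinder.
Cinder holds 100% of Juniper, so Yusuf controls Juniper.
So Yusuf already controls Juniper before the transaction.
After the purchase, Yusuf holds 12% of Talus directly, and Juniper's stake falls to 38%.
Yusuf controlled Juniper already, so this is not a new person acquiring control; every other person's position is unchanged or reduced.
No new person acquires control, so the clause is not triggered.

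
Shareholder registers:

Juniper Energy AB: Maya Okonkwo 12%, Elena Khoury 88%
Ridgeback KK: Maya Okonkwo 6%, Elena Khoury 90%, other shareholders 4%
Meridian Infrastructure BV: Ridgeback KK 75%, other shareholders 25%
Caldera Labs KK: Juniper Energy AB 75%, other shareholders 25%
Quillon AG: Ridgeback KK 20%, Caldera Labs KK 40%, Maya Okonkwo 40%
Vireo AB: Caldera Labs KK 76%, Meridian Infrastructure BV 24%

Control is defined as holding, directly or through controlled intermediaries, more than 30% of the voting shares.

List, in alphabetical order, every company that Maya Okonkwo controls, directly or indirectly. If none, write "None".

Maya holds 40% of Quillon, so Maya controls Quillon.
No other company's threshold is met.

Quillon AG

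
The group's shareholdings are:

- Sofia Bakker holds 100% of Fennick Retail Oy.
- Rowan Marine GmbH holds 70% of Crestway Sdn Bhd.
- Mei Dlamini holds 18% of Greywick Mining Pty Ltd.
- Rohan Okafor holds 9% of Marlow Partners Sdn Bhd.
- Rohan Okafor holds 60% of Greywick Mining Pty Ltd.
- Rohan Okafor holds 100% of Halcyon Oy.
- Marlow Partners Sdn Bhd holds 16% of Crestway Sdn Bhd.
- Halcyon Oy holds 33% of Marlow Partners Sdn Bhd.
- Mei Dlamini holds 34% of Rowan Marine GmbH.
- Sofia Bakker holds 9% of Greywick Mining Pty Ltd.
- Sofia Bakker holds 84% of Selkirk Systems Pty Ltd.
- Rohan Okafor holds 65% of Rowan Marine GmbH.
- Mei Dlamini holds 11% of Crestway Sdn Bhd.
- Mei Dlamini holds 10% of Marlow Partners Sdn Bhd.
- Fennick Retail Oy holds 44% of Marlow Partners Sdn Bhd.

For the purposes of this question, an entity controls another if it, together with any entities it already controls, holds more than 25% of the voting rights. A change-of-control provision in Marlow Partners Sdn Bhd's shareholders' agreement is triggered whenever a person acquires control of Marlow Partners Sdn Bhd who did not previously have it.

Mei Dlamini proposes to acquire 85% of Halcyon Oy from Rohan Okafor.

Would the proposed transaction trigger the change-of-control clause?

Yes

The purchase adds only to Mei's holdings (Rohan's stake shrinks), so Mei is the only person who could newly come to control Marlow.
Mei holds 34% of Rowan, so Mei controls Rowan.
Rowan and Mei together hold 70% + 11% = 81% of Crestway, so Mei controls Crestway.
In Marlow, Mei's side holds only 10%, not > 25%.
So before the transaction, Mei does not control Marlow.
After the purchase, Mei holds 85% of Halcyon directly, and Rohan's stake falls to 15%.
Mei holds 85% of Halcyon, so Mei controls Halcyon.
Halcyon and Mei together hold 33% + 10% = 43% of Marlow, so Mei controls Marlow.
Mei did not control Marlow before and does after, so the clause is triggered.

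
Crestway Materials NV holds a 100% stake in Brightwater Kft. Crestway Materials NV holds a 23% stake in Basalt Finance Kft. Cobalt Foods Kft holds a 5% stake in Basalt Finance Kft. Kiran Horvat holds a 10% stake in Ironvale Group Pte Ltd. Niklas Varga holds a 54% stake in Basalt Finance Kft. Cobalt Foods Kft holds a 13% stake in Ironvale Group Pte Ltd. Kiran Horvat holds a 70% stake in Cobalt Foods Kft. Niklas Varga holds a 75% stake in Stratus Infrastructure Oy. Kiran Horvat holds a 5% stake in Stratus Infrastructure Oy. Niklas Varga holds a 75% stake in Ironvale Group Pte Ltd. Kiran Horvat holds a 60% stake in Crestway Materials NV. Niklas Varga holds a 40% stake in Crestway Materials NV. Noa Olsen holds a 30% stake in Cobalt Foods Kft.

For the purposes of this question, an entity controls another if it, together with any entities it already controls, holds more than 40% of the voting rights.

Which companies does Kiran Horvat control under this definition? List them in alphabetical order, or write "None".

Brightwater Kft, Cobalt Foods Kft, Crestway Materials NV

Kiran holds 60% of Crestway, so Kiran controls Crestway.
Kiran holds 70% of Cobalt, so Kiran controls Cobalt.
Crestway holds 100% of Brightwater, so Kiran controls Brightwater.
No other company's threshold is met.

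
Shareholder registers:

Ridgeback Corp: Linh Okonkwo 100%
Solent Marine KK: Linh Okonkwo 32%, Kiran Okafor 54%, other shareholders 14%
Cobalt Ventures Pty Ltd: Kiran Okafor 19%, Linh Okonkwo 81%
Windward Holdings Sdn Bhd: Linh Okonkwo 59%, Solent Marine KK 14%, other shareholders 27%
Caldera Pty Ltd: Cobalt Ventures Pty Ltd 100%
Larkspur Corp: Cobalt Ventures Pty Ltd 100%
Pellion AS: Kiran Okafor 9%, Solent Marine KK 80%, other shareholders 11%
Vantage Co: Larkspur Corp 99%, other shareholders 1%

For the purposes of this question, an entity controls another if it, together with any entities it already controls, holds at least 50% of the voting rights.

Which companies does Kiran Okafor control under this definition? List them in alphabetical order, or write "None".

Kiran holds 54% of Solent, so Kiran controls Solent.
Kiran and Solent together hold 9% + 80% = 89% of Pellion, so Kiran controls Pellion.
No other company's threshold is met.

Pellion AS, Solent Marine KK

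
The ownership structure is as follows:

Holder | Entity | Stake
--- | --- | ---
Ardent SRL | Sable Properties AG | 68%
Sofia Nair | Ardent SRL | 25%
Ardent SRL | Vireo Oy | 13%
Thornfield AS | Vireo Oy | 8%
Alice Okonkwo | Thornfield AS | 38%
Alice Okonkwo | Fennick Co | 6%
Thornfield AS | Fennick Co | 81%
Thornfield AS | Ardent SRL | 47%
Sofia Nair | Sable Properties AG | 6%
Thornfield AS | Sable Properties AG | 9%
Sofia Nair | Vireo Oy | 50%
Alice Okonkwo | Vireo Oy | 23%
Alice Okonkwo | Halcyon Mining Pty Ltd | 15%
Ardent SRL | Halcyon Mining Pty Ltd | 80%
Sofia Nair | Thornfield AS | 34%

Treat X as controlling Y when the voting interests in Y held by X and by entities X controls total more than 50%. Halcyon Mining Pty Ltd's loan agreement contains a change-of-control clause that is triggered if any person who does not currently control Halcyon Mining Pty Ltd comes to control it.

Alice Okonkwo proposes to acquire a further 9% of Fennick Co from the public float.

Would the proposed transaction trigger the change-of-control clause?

No

The purchase changes only Alice's holdings, so Alice is the only person who could newly come to control Halcyon.
Alice's largest direct stake is 38% in Thornfield, which does not meet the threshold, so Alice controls no company.
In Halcyon, Alice's side holds only 15%, not > 50%.
So before the transaction, Alice does not control Halcyon.
After the purchase, Alice's direct stake in Fennick rises to 6% + 9% = 15%.
Alice's side now holds 15% of Fennick, not > 50%, so Alice still does not control Fennick.
After the transaction, Alice's side holds 15% of Halcyon, not > 50%, so Alice still does not control Halcyon.
No new person acquires control, so the clause is not triggered.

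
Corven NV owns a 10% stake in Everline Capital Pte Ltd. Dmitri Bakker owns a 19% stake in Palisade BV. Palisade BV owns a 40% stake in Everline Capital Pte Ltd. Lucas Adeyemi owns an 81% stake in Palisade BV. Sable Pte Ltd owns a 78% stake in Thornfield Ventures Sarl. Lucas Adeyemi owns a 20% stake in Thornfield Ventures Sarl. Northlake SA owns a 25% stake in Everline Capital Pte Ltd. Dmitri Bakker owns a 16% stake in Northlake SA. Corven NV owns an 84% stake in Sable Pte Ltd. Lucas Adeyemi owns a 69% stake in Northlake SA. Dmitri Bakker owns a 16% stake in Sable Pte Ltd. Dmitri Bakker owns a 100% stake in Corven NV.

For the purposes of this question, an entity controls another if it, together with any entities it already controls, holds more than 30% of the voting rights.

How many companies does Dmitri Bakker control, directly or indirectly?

3

Dmitri holds 100% of Corven, so Dmitri controls Corven.
Dmitri and Corven together hold 16% + 84% = 100% of Sable, so Dmitri controls Sable.
Sable holds 78% of Thornfield, so Dmitri controls Thornfield.
No other company's threshold is met.
Dmitri controls 3 companies.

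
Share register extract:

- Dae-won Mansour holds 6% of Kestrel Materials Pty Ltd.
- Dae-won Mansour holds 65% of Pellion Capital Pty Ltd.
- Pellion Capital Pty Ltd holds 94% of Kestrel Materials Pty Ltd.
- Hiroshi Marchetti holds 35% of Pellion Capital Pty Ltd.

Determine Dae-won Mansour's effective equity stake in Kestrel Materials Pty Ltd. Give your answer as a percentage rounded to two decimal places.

Dae-won reaches Kestrel along 2 paths.
Via Pellion: 65% × 94% = 61.1%.
Direct stake: 6% = 6%.
Total: 61.1% + 6% = 67.1%.
Rounded: 67.10%.

67.10%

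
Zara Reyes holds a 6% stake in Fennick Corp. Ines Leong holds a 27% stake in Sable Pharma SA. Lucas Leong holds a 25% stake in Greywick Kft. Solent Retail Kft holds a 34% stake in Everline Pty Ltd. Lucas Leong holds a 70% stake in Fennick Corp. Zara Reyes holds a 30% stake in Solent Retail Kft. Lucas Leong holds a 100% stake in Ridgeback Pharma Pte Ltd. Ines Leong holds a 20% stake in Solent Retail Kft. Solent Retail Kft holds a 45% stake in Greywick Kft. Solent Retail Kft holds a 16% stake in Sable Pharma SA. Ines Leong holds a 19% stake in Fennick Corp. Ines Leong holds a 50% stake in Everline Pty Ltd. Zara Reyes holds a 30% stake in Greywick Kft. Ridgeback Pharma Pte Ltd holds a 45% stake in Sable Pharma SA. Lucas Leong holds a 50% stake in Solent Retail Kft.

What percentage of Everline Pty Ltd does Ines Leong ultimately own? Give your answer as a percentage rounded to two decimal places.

Ines reaches Everline along 2 paths.
Direct stake: 50% = 50%.
Via Solent: 20% × 34% = 6.8%.
Total: 50% + 6.8% = 56.8%.
Rounded: 56.80%.

56.80%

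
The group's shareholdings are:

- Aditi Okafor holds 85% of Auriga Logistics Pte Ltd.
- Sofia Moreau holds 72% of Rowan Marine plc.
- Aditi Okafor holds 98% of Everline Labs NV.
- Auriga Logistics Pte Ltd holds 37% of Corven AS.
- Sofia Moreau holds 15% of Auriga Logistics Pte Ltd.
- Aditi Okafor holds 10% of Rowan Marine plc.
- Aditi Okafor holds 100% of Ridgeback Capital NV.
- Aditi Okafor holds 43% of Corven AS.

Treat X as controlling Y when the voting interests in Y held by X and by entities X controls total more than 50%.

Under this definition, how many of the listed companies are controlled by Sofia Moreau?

Sofia holds 72% of Rowan, so Sofia controls Rowan.
No other company's threshold is met.
Sofia controls 1 company.

1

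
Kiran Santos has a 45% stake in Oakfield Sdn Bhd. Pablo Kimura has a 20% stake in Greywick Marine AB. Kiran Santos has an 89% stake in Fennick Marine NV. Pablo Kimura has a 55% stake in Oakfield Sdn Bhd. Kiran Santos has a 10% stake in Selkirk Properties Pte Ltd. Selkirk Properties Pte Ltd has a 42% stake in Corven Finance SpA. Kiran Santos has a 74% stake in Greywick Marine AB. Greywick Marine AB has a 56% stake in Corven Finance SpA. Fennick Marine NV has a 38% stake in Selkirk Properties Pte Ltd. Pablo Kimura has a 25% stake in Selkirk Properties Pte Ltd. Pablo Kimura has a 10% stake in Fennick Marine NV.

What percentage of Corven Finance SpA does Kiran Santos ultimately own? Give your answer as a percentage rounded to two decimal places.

Kiran reaches Corven along 3 paths.
Via Fennick → Selkirk: 89% × 38% × 42% = 14.2044%.
Via Selkirk: 10% × 42% = 4.2%.
Via Greywick: 74% × 56% = 41.44%.
Total: 14.2044% + 4.2% + 41.44% = 59.8444%.
Rounded: 59.84%.

59.84%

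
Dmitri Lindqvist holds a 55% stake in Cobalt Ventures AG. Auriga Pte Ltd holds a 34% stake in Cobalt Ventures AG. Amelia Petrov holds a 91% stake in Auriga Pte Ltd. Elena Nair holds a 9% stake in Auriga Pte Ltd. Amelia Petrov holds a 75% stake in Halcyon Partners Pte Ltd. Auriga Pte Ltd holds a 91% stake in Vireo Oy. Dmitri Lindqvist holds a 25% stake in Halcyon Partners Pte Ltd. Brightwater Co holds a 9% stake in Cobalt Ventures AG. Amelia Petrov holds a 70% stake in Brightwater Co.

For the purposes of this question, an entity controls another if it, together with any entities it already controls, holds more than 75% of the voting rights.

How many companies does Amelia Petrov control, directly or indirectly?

Amelia holds 91% of Auriga, so Amelia controls Auriga.
Auriga holds 91% of Vireo, so Amelia controls Vireo.
No other company's threshold is met.
Amelia controls 2 companies.

2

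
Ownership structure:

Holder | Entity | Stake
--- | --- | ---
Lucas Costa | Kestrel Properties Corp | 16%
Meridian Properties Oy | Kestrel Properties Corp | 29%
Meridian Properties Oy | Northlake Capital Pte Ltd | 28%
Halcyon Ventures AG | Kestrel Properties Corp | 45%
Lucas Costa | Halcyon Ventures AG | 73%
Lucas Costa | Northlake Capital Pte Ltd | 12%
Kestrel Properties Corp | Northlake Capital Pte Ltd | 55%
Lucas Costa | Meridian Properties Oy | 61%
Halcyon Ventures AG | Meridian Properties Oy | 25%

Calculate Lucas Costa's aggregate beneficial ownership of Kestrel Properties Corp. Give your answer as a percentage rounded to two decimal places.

Lucas reaches Kestrel along 4 paths.
Via Meridian: 61% × 29% = 17.69%.
Via Halcyon → Meridian: 73% × 25% × 29% = 5.2925%.
Via Halcyon: 73% × 45% = 32.85%.
Direct stake: 16% = 16%.
Total: 17.69% + 5.2925% + 32.85% + 16% = 71.8325%.
Rounded: 71.83%.

71.83%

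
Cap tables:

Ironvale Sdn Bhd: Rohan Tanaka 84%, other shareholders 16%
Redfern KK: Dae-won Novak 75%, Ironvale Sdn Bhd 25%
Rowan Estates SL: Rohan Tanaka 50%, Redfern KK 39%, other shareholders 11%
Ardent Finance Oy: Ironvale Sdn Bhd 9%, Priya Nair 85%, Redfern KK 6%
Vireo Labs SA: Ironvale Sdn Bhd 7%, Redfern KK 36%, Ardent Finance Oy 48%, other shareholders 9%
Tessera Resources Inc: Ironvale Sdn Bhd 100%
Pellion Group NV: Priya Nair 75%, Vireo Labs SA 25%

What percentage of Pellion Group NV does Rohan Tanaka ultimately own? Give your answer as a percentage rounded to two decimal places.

4.42%

Rohan reaches Pellion along 4 paths.
Via Ironvale → Vireo: 84% × 7% × 25% = 1.47%.
Via Ironvale → Redfern → Vireo: 84% × 25% × 36% × 25% = 1.89%.
Via Ironvale → Ardent → Vireo: 84% × 9% × 48% × 25% = 0.9072%.
Via Ironvale → Redfern → Ardent → Vireo: 84% × 25% × 6% × 48% × 25% = 0.1512%.
Total: 1.47% + 1.89% + 0.9072% + 0.1512% = 4.4184%.
Rounded: 4.42%.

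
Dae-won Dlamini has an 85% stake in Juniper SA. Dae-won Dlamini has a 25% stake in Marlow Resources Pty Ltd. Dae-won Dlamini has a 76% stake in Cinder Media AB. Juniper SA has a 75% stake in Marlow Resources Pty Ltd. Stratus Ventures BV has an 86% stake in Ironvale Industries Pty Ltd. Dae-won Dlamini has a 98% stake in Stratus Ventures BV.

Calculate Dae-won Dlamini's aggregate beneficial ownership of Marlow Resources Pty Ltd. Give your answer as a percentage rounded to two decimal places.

88.75%

Dae-won reaches Marlow along 2 paths.
Via Juniper: 85% × 75% = 63.75%.
Direct stake: 25% = 25%.
Total: 63.75% + 25% = 88.75%.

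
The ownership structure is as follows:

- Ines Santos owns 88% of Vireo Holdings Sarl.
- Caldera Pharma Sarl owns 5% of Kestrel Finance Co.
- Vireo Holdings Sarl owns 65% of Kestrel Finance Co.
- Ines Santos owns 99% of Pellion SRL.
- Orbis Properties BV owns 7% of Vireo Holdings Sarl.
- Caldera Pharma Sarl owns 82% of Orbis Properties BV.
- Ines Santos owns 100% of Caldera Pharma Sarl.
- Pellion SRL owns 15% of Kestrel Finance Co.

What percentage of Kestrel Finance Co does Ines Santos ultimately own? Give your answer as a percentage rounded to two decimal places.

80.78%

Ines reaches Kestrel along 4 paths.
Via Caldera: 100% × 5% = 5%.
Via Vireo: 88% × 65% = 57.2%.
Via Caldera → Orbis → Vireo: 100% × 82% × 7% × 65% = 3.731%.
Via Pellion: 99% × 15% = 14.85%.
Total: 5% + 57.2% + 3.731% + 14.85% = 80.781%.
Rounded: 80.78%.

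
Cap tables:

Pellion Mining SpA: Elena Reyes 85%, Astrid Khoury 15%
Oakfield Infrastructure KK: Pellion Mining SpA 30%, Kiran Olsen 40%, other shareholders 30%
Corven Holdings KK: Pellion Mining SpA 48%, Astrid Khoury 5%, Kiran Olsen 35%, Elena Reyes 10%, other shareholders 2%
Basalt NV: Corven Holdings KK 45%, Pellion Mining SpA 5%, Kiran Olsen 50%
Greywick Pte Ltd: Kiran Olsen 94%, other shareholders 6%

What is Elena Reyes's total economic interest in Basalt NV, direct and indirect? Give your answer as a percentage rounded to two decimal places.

Elena reaches Basalt along 3 paths.
Via Pellion → Corven: 85% × 48% × 45% = 18.36%.
Via Corven: 10% × 45% = 4.5%.
Via Pellion: 85% × 5% = 4.25%.
Total: 18.36% + 4.5% + 4.25% = 27.11%.

27.11%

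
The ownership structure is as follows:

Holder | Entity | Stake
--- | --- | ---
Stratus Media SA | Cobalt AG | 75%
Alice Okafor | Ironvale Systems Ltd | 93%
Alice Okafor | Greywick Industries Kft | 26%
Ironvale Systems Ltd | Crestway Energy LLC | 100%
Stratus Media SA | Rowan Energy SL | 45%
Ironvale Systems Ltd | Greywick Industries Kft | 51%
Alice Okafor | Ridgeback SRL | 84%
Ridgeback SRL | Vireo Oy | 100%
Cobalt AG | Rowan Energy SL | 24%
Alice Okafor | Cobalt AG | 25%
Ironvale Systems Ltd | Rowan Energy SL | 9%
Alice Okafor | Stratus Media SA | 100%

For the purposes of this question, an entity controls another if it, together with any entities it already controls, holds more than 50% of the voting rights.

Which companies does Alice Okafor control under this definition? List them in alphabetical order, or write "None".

Alice holds 84% of Ridgeback, so Alice controls Ridgeback.
Alice holds 93% of Ironvale, so Alice controls Ironvale.
Ironvale and Alice together hold 51% + 26% = 77% of Greywick, so Alice controls Greywick.
Alice holds 100% of Stratus, so Alice controls Stratus.
Alice and Stratus together hold 25% + 75% = 100% of Cobalt, so Alice controls Cobalt.
Ironvale holds 100% of Crestway, so Alice controls Crestway.
Ironvale and Cobalt and Stratus together hold 9% + 24% + 45% = 78% of Rowan, so Alice controls Rowan.
Ridgeback holds 100% of Vireo, so Alice controls Vireo.

Cobalt AG, Crestway Energy LLC, Greywick Industries Kft, Ironvale Systems Ltd, Ridgeback SRL, Rowan Energy SL, Stratus Media SA, Vireo Oy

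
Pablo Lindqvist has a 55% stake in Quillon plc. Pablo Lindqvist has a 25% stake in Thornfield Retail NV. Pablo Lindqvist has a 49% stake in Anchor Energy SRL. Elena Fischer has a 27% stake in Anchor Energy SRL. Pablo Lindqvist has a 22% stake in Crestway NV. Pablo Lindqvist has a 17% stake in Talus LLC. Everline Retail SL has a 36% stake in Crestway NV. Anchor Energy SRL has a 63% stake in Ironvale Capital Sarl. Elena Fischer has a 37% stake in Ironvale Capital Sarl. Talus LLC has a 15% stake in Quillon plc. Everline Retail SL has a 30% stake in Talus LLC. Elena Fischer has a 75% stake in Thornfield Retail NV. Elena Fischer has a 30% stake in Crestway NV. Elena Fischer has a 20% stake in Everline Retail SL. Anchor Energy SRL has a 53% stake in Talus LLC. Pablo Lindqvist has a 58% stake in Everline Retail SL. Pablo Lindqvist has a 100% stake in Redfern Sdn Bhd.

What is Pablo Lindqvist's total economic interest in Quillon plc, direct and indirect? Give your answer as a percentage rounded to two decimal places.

64.06%

Pablo reaches Quillon along 4 paths.
Direct stake: 55% = 55%.
Via Everline → Talus: 58% × 30% × 15% = 2.61%.
Via Anchor → Talus: 49% × 53% × 15% = 3.8955%.
Via Talus: 17% × 15% = 2.55%.
Total: 55% + 2.61% + 3.8955% + 2.55% = 64.0555%.
Rounded: 64.06%.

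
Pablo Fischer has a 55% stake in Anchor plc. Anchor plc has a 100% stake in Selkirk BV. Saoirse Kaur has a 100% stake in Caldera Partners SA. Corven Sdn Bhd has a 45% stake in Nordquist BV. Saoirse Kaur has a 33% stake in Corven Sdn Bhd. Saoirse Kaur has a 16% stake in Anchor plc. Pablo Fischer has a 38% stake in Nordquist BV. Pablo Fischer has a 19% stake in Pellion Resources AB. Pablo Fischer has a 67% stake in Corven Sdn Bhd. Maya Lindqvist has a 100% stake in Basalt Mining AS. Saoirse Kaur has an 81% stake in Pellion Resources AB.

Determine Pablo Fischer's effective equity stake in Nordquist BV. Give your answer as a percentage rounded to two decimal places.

Pablo reaches Nordquist along 2 paths.
Via Corven: 67% × 45% = 30.15%.
Direct stake: 38% = 38%.
Total: 30.15% + 38% = 68.15%.

68.15%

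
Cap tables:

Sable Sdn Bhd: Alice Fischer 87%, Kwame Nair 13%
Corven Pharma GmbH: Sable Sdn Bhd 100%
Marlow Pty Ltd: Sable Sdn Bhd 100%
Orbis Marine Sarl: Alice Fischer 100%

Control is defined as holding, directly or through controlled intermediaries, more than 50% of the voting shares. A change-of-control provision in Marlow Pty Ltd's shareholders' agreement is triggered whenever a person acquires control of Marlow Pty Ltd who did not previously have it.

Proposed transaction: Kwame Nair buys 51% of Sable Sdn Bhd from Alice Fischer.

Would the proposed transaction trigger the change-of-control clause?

The purchase adds only to Kwame's holdings (Alice's stake shrinks), so Kwame is the only person who could newly come to control Marlow.
Kwame's largest direct stake is 13% in Sable, which does not meet the threshold, so Kwame controls no company.
Neither Kwame nor any entity Kwame controls holds any voting interest in Marlow.
So before the transaction, Kwame does not control Marlow.
After the purchase, Kwame's direct stake in Sable rises to 13% + 51% = 64%, and Alice's stake falls to 36%.
Kwame holds 64% of Sable, so Kwame controls Sable.
Sable holds 100% of Marlow, so Kwame controls Marlow.
Kwame did not control Marlow before and does after, so the clause is triggered.

Yes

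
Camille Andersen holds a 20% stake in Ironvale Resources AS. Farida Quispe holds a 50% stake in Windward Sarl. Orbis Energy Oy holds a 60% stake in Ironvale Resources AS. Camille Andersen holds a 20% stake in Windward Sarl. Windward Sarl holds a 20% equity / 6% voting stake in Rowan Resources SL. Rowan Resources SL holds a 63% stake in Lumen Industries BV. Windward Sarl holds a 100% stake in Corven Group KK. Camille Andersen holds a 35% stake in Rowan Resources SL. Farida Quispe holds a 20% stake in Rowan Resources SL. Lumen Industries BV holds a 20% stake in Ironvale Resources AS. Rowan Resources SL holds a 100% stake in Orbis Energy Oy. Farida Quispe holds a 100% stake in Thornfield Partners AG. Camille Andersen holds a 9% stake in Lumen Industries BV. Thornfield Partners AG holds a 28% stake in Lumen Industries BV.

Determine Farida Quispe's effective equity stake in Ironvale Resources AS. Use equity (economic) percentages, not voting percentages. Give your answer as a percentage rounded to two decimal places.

Farida reaches Ironvale along 5 paths.
Via Rowan → Lumen: 20% × 63% × 20% = 2.52%.
Via Windward → Rowan → Lumen: 50% × 20% × 63% × 20% = 1.26%.
Via Thornfield → Lumen: 100% × 28% × 20% = 5.6%.
Via Rowan → Orbis: 20% × 100% × 60% = 12%.
Via Windward → Rowan → Orbis: 50% × 20% × 100% × 60% = 6%.
Total: 2.52% + 1.26% + 5.6% + 12% + 6% = 27.38%.

27.38%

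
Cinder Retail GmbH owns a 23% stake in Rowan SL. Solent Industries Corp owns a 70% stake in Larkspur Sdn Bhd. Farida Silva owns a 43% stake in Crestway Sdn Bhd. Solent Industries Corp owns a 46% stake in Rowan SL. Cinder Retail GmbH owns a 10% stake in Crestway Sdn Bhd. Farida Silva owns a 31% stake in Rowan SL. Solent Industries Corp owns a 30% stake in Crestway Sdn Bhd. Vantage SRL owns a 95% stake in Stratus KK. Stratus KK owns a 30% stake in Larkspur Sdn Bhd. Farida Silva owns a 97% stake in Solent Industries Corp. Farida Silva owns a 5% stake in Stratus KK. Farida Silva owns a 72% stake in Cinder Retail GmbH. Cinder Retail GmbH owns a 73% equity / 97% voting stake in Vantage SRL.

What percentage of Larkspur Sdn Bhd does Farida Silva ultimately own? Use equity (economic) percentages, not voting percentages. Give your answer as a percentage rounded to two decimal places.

84.38%

Farida reaches Larkspur along 3 paths.
Via Cinder → Vantage → Stratus: 72% × 73% × 95% × 30% = 14.9796%.
Via Stratus: 5% × 30% = 1.5%.
Via Solent: 97% × 70% = 67.9%.
Total: 14.9796% + 1.5% + 67.9% = 84.3796%.
Rounded: 84.38%.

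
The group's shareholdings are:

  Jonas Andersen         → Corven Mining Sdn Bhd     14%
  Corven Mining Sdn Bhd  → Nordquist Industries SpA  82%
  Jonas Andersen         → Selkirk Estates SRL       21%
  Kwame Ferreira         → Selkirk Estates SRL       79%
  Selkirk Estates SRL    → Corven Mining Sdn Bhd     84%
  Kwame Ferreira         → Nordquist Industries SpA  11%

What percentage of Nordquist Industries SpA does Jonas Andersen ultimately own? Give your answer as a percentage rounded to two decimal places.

25.94%

Jonas reaches Nordquist along 2 paths.
Via Corven: 14% × 82% = 11.48%.
Via Selkirk → Corven: 21% × 84% × 82% = 14.4648%.
Total: 11.48% + 14.4648% = 25.9448%.
Rounded: 25.94%.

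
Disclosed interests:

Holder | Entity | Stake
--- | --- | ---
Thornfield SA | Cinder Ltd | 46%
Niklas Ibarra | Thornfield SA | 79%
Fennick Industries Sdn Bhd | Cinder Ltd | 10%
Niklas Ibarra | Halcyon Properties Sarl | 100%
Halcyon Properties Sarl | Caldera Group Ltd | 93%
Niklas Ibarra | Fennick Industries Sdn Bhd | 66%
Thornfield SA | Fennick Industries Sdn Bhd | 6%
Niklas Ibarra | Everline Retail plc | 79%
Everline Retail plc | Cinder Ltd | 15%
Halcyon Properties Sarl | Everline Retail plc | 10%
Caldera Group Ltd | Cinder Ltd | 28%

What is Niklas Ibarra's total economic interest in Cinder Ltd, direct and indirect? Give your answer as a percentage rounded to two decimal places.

82.80%

Niklas reaches Cinder along 6 paths.
Via Thornfield: 79% × 46% = 36.34%.
Via Halcyon → Caldera: 100% × 93% × 28% = 26.04%.
Via Everline: 79% × 15% = 11.85%.
Via Halcyon → Everline: 100% × 10% × 15% = 1.5%.
Via Fennick: 66% × 10% = 6.6%.
Via Thornfield → Fennick: 79% × 6% × 10% = 0.474%.
Total: 36.34% + 26.04% + 11.85% + 1.5% + 6.6% + 0.474% = 82.804%.
Rounded: 82.80%.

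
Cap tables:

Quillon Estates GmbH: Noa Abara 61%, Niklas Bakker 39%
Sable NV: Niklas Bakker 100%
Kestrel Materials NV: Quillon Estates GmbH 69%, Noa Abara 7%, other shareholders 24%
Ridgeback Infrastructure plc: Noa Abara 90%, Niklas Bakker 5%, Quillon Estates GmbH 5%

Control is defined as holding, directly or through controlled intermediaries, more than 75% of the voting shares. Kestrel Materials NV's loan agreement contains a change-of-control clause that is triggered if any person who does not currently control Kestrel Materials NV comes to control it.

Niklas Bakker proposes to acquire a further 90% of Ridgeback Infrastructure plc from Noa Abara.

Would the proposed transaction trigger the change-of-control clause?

The purchase adds only to Niklas's holdings (Noa's stake shrinks), so Niklas is the only person who could newly come to control Kestrel.
Niklas holds 100% of Sable, so Niklas controls Sable.
Neither Niklas nor any entity Niklas controls holds any voting interest in Kestrel.
So before the transaction, Niklas does not control Kestrel.
After the purchase, Niklas's direct stake in Ridgeback rises to 5% + 90% = 95%, and Noa's stake falls to 0%.
Niklas holds 95% of Ridgeback, so Niklas controls Ridgeback.
After the transaction, neither Niklas nor any entity Niklas controls holds a voting interest in Kestrel, so Niklas still does not control it.
No new person acquires control, so the clause is not triggered.

No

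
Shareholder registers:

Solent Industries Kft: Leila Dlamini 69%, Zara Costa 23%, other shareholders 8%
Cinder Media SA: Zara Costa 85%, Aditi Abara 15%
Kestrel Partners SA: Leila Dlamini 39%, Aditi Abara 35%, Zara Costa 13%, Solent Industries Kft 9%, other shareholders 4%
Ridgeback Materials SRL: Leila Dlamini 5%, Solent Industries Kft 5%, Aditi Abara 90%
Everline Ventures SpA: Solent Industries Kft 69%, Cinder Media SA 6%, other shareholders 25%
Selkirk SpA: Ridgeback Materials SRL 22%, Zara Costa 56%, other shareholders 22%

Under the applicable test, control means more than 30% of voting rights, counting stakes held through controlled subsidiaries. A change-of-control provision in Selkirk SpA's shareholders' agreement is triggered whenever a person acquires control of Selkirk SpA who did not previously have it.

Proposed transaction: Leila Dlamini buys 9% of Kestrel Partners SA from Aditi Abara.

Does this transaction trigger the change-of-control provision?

No

The purchase adds only to Leila's holdings (Aditi's stake shrinks), so Leila is the only person who could newly come to control Selkirk.
Leila holds 69% of Solent, so Leila controls Solent.
Leila and Solent together hold 39% + 9% = 48% of Kestrel, so Leila controls Kestrel.
Solent holds 69% of Everline, so Leila controls Everline.
Neither Leila nor any entity Leila controls holds any voting interest in Selkirk.
So before the transaction, Leila does not control Selkirk.
After the purchase, Leila's direct stake in Kestrel rises to 39% + 9% = 48%, and Aditi's stake falls to 26%.
Leila and Solent together hold 48% + 9% = 57% of Kestrel, so Leila controls Kestrel.
After the transaction, neither Leila nor any entity Leila controls holds a voting interest in Selkirk, so Leila still does not control it.
No new person acquires control, so the clause is not triggered.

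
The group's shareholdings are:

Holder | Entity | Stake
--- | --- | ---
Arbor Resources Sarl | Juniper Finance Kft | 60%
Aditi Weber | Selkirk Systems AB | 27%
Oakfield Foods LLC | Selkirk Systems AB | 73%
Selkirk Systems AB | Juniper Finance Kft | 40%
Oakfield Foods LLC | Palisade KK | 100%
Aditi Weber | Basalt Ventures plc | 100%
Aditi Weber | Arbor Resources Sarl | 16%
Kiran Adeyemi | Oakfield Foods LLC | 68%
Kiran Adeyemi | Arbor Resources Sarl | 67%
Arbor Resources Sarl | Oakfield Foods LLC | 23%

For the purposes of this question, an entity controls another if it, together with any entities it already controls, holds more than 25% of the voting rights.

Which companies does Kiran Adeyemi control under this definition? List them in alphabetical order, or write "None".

Kiran holds 67% of Arbor, so Kiran controls Arbor.
Kiran and Arbor together hold 68% + 23% = 91% of Oakfield, so Kiran controls Oakfield.
Oakfield holds 73% of Selkirk, so Kiran controls Selkirk.
Oakfield holds 100% of Palisade, so Kiran controls Palisade.
Arbor and Selkirk together hold 60% + 40% = 100% of Juniper, so Kiran controls Juniper.
No other company's threshold is met.

Arbor Resources Sarl, Juniper Finance Kft, Oakfield Foods LLC, Palisade KK, Selkirk Systems AB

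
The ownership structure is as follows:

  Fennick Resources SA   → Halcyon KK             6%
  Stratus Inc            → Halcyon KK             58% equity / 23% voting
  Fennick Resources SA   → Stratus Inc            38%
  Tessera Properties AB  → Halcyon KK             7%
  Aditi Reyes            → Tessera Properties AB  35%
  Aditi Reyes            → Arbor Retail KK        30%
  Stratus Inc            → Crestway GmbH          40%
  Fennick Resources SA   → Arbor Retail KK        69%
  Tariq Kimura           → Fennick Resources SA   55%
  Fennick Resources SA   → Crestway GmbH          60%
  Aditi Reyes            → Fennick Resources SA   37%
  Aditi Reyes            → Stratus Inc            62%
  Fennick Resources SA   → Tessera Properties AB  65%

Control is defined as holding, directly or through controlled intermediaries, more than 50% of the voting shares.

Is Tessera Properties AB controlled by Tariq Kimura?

Tariq holds 55% of Fennick, so Tariq controls Fennick.
Fennick holds 65% of Tessera, so Tariq controls Tessera.

Yes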